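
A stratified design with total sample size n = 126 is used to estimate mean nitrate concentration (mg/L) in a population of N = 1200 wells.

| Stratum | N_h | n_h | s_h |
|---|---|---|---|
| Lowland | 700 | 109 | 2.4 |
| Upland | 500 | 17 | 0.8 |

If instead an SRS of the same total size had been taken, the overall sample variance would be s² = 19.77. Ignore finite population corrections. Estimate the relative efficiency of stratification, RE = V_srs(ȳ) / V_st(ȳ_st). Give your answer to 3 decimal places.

RE ≈ 6.400

V̂(ȳ_st) = Σ W_h² s_h²/n_h, with W_h = N_h/N and N = 1200:
  stratum Lowland: (700/1200)²·2.4²/109 = 0.0179817
  stratum Upland: (500/1200)²·0.8²/17 = 0.00653595
V_st = 0.0245176
V_srs = s²/n = 19.77/126 = 0.156905
Relative efficiency = V_srs / V_st = 0.156905/0.0245176 = 6.3997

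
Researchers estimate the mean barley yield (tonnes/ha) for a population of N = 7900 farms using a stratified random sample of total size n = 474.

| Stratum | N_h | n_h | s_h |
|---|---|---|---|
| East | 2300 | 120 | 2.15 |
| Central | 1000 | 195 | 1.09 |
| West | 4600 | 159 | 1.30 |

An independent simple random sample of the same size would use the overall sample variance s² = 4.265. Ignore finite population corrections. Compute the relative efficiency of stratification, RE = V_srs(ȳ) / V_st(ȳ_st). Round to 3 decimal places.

RE ≈ 1.292

V̂(ȳ_st) = Σ W_h² s_h²/n_h, with W_h = N_h/N and N = 7900:
  stratum East: (2300/7900)²·2.15²/120 = 0.00326511
  stratum Central: (1000/7900)²·1.09²/195 = 9.76257e-05
  stratum West: (4600/7900)²·1.30²/159 = 0.00360372
V_st = 0.00696645
V_srs = s²/n = 4.265/474 = 0.00899789
Relative efficiency = V_srs / V_st = 0.00899789/0.00696645 = 1.2916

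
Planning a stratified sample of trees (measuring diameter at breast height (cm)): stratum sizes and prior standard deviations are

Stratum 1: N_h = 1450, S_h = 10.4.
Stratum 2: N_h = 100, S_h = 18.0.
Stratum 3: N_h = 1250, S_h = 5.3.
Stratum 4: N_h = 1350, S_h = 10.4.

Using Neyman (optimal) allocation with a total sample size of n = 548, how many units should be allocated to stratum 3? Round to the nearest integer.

Neyman allocation: n_h = n · N_h S_h / Σ N_i S_i, with n = 548.
  stratum 1: N_h·S_h = 1450·10.4 = 15080.00
  stratum 2: N_h·S_h = 100·18.0 = 1800.00
  stratum 3: N_h·S_h = 1250·5.3 = 6625.00
  stratum 4: N_h·S_h = 1350·10.4 = 14040.00
Σ N_h S_h = 37545.00
n for stratum 3 = 548·6625.00/37545.00 = 96.697 → 97

97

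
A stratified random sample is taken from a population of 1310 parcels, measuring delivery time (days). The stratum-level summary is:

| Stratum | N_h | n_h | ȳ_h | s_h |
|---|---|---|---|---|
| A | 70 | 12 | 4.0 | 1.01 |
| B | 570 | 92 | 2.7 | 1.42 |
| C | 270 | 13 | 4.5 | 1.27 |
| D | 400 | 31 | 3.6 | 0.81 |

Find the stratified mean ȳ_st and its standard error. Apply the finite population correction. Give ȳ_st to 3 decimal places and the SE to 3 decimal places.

ȳ_st ≈ 3.415, SE ≈ 0.103

ȳ_st = Σ W_h ȳ_h = (70·4.0 + 570·2.7 + 270·4.5 + 400·3.6)/1310 = 3.41527
V̂(ȳ_st) = Σ W_h² (1 − n_h/N_h) s_h²/n_h, with W_h = N_h/N and N = 1310:
  stratum A: (70/1310)²·(1 − 12/70)·1.01²/12 = 0.000201115
  stratum B: (570/1310)²·(1 − 92/570)·1.42²/92 = 0.00347976
  stratum C: (270/1310)²·(1 − 13/270)·1.27²/13 = 0.0050167
  stratum D: (400/1310)²·(1 − 31/400)·0.81²/31 = 0.00182034
V̂(ȳ_st) = 0.0105179
SE(ȳ_st) = √0.0105179 = 0.102557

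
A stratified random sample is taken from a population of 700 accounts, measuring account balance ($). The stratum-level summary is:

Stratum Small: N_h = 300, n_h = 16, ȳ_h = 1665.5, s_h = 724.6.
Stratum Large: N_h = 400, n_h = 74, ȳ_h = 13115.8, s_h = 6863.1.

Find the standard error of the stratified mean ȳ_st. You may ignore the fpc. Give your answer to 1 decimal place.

SE(ȳ_st) ≈ 462.5

V̂(ȳ_st) = Σ W_h² s_h²/n_h, with W_h = N_h/N and N = 700:
  stratum Small: (300/700)²·724.6²/16 = 6027.3
  stratum Large: (400/700)²·6863.1²/74 = 207842
V̂(ȳ_st) = 213869
SE(ȳ_st) = √213869 = 462.46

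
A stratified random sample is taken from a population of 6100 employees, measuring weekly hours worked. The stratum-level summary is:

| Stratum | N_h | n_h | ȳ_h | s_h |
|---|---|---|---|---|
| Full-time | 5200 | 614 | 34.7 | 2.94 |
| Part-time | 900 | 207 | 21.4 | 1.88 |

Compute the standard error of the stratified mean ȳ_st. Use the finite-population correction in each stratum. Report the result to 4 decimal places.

SE(ȳ_st) ≈ 0.0965

V̂(ȳ_st) = Σ W_h² (1 − n_h/N_h) s_h²/n_h, with W_h = N_h/N and N = 6100:
  stratum Full-time: (5200/6100)²·(1 − 614/5200)·2.94²/614 = 0.00902202
  stratum Part-time: (900/6100)²·(1 − 207/900)·1.88²/207 = 0.000286195
V̂(ȳ_st) = 0.00930822
SE(ȳ_st) = √0.00930822 = 0.0964791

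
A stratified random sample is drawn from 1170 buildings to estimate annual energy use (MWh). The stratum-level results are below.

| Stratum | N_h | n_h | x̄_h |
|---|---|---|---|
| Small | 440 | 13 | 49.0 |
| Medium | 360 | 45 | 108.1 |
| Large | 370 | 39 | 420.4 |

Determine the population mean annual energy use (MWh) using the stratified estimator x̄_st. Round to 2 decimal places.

N = Σ N_h = 1170. Stratum weights W_h = N_h/N.
x̄_st = (440·49.0 + 360·108.1 + 370·420.4) / 1170 = 184.6359

x̄_st ≈ 184.64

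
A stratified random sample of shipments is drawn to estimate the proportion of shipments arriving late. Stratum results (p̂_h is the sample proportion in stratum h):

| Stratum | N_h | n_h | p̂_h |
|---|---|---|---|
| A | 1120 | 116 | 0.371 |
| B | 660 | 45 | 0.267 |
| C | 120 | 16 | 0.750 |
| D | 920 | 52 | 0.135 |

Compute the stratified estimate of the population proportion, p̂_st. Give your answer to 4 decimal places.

p̂_st ≈ 0.2858

N = 2820; stratum weights W_h = N_h/N.
p̂_st = Σ W_h p̂_h = (1120·0.371 + 660·0.267 + 120·0.750 + 920·0.135)/2820 = 0.28579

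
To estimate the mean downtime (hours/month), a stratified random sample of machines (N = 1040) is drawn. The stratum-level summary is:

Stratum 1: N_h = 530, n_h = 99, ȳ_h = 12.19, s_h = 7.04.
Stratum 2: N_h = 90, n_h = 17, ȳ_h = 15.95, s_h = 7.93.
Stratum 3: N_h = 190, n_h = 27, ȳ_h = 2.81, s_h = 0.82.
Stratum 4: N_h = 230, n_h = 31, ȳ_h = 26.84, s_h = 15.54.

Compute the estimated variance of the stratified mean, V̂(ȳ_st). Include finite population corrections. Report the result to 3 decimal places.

V̂(ȳ_st) = Σ W_h² (1 − n_h/N_h) s_h²/n_h, with W_h = N_h/N and N = 1040:
  stratum 1: (530/1040)²·(1 − 99/530)·7.04²/99 = 0.10573
  stratum 2: (90/1040)²·(1 − 17/90)·7.93²/17 = 0.0224696
  stratum 3: (190/1040)²·(1 − 27/190)·0.82²/27 = 0.00071308
  stratum 4: (230/1040)²·(1 − 31/230)·15.54²/31 = 0.329651
V̂(ȳ_st) = 0.458563

V̂(ȳ_st) ≈ 0.459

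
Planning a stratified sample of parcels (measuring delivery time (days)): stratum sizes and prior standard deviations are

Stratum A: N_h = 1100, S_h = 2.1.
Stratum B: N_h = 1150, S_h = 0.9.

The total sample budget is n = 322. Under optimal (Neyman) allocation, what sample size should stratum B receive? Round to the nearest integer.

Neyman allocation: n_h = n · N_h S_h / Σ N_i S_i, with n = 322.
  stratum A: N_h·S_h = 1100·2.1 = 2310.00
  stratum B: N_h·S_h = 1150·0.9 = 1035.00
Σ N_h S_h = 3345.00
n for stratum B = 322·1035.00/3345.00 = 99.632 → 100

100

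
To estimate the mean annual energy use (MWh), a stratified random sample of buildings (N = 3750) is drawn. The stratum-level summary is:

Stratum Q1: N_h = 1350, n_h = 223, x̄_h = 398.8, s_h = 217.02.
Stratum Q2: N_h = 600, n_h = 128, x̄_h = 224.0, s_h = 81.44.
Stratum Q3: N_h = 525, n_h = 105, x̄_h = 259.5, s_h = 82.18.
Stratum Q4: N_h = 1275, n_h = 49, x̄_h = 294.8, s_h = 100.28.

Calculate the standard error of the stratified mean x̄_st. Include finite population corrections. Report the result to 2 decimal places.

SE(x̄_st) ≈ 6.91

V̂(x̄_st) = Σ W_h² (1 − n_h/N_h) s_h²/n_h, with W_h = N_h/N and N = 3750:
  stratum Q1: (1350/3750)²·(1 − 223/1350)·217.02²/223 = 22.8502
  stratum Q2: (600/3750)²·(1 − 128/600)·81.44²/128 = 1.04351
  stratum Q3: (525/3750)²·(1 − 105/525)·82.18²/105 = 1.00853
  stratum Q4: (1275/3750)²·(1 − 49/1275)·100.28²/49 = 22.8124
V̂(x̄_st) = 47.7146
SE(x̄_st) = √47.7146 = 6.90758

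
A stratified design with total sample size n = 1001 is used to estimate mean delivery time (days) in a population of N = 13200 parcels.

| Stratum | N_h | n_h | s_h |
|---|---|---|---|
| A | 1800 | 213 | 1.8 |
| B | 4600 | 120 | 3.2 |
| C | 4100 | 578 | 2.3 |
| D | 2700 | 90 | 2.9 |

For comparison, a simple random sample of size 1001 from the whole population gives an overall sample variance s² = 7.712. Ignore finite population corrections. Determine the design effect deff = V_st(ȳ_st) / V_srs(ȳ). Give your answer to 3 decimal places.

V̂(ȳ_st) = Σ W_h² s_h²/n_h, with W_h = N_h/N and N = 13200:
  stratum A: (1800/13200)²·1.8²/213 = 0.000282854
  stratum B: (4600/13200)²·3.2²/120 = 0.010363
  stratum C: (4100/13200)²·2.3²/578 = 0.000882974
  stratum D: (2700/13200)²·2.9²/90 = 0.00390961
V_st = 0.0154385
V_srs = s²/n = 7.712/1001 = 0.0077043
deff = V_st / V_srs = 0.0154385/0.0077043 = 2.0039

deff ≈ 2.004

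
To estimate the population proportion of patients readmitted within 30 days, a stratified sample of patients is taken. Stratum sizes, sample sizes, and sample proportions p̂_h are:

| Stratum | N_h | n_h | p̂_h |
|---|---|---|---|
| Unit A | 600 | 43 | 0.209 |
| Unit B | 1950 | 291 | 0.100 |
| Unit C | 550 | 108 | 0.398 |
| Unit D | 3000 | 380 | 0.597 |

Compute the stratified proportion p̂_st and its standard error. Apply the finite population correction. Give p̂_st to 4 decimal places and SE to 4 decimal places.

p̂_st ≈ 0.3820, SE ≈ 0.0145

N = 6100; stratum weights W_h = N_h/N.
p̂_st = Σ W_h p̂_h = (600·0.209 + 1950·0.100 + 550·0.398 + 3000·0.597)/6100 = 0.38202
V̂(p̂_st) = Σ W_h² (1 − n_h/N_h) p̂_h(1−p̂_h)/(n_h−1):
  stratum Unit A: (600/6100)²·(1 − 43/600)·0.209·0.791/42 = 3.53525e-05
  stratum Unit B: (1950/6100)²·(1 − 291/1950)·0.100·0.900/290 = 2.69815e-05
  stratum Unit C: (550/6100)²·(1 − 108/550)·0.398·0.602/107 = 1.46292e-05
  stratum Unit D: (3000/6100)²·(1 − 380/3000)·0.597·0.403/379 = 0.000134092
V̂(p̂_st) = 0.000211055; SE = √V̂ = 0.0145277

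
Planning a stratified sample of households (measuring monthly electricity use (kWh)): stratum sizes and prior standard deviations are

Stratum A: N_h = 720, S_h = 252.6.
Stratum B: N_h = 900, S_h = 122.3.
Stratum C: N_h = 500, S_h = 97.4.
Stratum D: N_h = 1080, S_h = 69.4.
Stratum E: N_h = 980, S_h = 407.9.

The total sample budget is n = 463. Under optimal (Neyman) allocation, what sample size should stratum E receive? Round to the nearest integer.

Neyman allocation: n_h = n · N_h S_h / Σ N_i S_i, with n = 463.
  stratum A: N_h·S_h = 720·252.6 = 181872.00
  stratum B: N_h·S_h = 900·122.3 = 110070.00
  stratum C: N_h·S_h = 500·97.4 = 48700.00
  stratum D: N_h·S_h = 1080·69.4 = 74952.00
  stratum E: N_h·S_h = 980·407.9 = 399742.00
Σ N_h S_h = 815336.00
n for stratum E = 463·399742.00/815336.00 = 226.999 → 227

227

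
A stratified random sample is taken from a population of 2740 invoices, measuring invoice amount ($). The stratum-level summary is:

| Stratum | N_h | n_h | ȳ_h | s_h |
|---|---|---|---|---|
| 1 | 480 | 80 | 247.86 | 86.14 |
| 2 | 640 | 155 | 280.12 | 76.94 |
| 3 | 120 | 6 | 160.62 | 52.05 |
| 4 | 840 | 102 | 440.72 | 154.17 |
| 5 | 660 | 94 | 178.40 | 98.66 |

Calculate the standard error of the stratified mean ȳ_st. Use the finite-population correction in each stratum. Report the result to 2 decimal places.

V̂(ȳ_st) = Σ W_h² (1 − n_h/N_h) s_h²/n_h, with W_h = N_h/N and N = 2740:
  stratum 1: (480/2740)²·(1 − 80/480)·86.14²/80 = 2.37203
  stratum 2: (640/2740)²·(1 − 155/640)·76.94²/155 = 1.57904
  stratum 3: (120/2740)²·(1 − 6/120)·52.05²/6 = 0.822764
  stratum 4: (840/2740)²·(1 − 102/840)·154.17²/102 = 19.2413
  stratum 5: (660/2740)²·(1 − 94/660)·98.66²/94 = 5.15245
V̂(ȳ_st) = 29.1676
SE(ȳ_st) = √29.1676 = 5.4007

SE(ȳ_st) ≈ 5.40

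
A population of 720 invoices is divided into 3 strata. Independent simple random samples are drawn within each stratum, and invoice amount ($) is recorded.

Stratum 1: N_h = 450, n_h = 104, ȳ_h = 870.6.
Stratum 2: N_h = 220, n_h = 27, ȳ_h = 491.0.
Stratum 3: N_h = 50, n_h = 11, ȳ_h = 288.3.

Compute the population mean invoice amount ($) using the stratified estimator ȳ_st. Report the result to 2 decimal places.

N = Σ N_h = 720. Stratum weights W_h = N_h/N.
ȳ_st = (450·870.6 + 220·491.0 + 50·288.3) / 720 = 714.1736

ȳ_st ≈ 714.17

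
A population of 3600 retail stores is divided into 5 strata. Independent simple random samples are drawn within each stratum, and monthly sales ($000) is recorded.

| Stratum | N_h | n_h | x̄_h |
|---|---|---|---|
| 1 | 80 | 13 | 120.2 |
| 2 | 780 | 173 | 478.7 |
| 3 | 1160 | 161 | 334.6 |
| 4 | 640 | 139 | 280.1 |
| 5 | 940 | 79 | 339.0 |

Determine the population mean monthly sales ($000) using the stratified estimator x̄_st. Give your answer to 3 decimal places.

x̄_st ≈ 352.517

N = Σ N_h = 3600. Stratum weights W_h = N_h/N.
x̄_st = (80·120.2 + 780·478.7 + 1160·334.6 + 640·280.1 + 940·339.0) / 3600 = 352.51722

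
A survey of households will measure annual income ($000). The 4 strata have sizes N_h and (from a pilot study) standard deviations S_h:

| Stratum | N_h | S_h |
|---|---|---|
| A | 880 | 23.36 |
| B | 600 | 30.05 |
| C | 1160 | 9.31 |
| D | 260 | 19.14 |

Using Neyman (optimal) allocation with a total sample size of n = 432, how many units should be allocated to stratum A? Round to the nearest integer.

163

Neyman allocation: n_h = n · N_h S_h / Σ N_i S_i, with n = 432.
  stratum A: N_h·S_h = 880·23.36 = 20556.80
  stratum B: N_h·S_h = 600·30.05 = 18030.00
  stratum C: N_h·S_h = 1160·9.31 = 10799.60
  stratum D: N_h·S_h = 260·19.14 = 4976.40
Σ N_h S_h = 54362.80
n for stratum A = 432·20556.80/54362.80 = 163.357 → 163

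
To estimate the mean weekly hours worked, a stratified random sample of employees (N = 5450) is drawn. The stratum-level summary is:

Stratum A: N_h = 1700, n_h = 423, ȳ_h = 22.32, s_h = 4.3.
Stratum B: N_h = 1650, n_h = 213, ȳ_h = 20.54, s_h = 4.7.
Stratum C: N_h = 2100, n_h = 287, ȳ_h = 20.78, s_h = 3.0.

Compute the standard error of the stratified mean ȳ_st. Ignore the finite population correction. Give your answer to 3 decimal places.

SE(ȳ_st) ≈ 0.136

V̂(ȳ_st) = Σ W_h² s_h²/n_h, with W_h = N_h/N and N = 5450:
  stratum A: (1700/5450)²·4.3²/423 = 0.00425306
  stratum B: (1650/5450)²·4.7²/213 = 0.00950585
  stratum C: (2100/5450)²·3.0²/287 = 0.00465593
V̂(ȳ_st) = 0.0184148
SE(ȳ_st) = √0.0184148 = 0.135701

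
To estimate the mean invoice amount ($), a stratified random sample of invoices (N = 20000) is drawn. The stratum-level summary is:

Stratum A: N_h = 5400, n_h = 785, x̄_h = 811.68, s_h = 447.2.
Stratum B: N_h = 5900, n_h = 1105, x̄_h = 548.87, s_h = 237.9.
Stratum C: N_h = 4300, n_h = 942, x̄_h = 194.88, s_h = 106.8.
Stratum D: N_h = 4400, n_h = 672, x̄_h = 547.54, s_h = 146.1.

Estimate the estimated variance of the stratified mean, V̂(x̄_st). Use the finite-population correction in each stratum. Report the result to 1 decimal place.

V̂(x̄_st) ≈ 21.2

V̂(x̄_st) = Σ W_h² (1 − n_h/N_h) s_h²/n_h, with W_h = N_h/N and N = 20000:
  stratum A: (5400/20000)²·(1 − 785/5400)·447.2²/785 = 15.8723
  stratum B: (5900/20000)²·(1 − 1105/5900)·237.9²/1105 = 3.62249
  stratum C: (4300/20000)²·(1 − 942/4300)·106.8²/942 = 0.4371
  stratum D: (4400/20000)²·(1 − 672/4400)·146.1²/672 = 1.30257
V̂(x̄_st) = 21.2344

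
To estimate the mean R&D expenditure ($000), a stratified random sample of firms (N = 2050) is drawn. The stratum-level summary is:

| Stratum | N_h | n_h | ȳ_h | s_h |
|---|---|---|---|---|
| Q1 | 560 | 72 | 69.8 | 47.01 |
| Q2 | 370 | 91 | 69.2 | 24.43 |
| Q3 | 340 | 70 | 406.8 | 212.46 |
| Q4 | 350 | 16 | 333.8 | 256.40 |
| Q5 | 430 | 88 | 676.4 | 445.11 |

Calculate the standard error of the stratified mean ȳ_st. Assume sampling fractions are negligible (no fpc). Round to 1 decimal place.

SE(ȳ_st) ≈ 15.5

V̂(ȳ_st) = Σ W_h² s_h²/n_h, with W_h = N_h/N and N = 2050:
  stratum Q1: (560/2050)²·47.01²/72 = 2.29043
  stratum Q2: (370/2050)²·24.43²/91 = 0.213649
  stratum Q3: (340/2050)²·212.46²/70 = 17.7381
  stratum Q4: (350/2050)²·256.40²/16 = 119.769
  stratum Q5: (430/2050)²·445.11²/88 = 99.0561
V̂(ȳ_st) = 239.067
SE(ȳ_st) = √239.067 = 15.4618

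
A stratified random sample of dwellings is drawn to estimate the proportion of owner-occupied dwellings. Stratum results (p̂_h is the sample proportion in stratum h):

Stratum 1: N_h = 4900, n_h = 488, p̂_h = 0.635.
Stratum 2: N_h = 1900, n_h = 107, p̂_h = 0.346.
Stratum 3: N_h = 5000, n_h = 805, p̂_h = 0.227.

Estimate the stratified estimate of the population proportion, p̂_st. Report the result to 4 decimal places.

N = 11800; stratum weights W_h = N_h/N.
p̂_st = Σ W_h p̂_h = (4900·0.635 + 1900·0.346 + 5000·0.227)/11800 = 0.41558

p̂_st ≈ 0.4156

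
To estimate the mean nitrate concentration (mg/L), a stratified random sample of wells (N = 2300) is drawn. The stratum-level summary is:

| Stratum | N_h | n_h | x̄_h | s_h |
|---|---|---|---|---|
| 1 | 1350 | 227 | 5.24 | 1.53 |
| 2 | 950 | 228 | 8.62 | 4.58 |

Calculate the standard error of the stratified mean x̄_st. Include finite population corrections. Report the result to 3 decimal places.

V̂(x̄_st) = Σ W_h² (1 − n_h/N_h) s_h²/n_h, with W_h = N_h/N and N = 2300:
  stratum 1: (1350/2300)²·(1 − 227/1350)·1.53²/227 = 0.00295539
  stratum 2: (950/2300)²·(1 − 228/950)·4.58²/228 = 0.0119289
V̂(x̄_st) = 0.0148843
SE(x̄_st) = √0.0148843 = 0.122001

SE(x̄_st) ≈ 0.122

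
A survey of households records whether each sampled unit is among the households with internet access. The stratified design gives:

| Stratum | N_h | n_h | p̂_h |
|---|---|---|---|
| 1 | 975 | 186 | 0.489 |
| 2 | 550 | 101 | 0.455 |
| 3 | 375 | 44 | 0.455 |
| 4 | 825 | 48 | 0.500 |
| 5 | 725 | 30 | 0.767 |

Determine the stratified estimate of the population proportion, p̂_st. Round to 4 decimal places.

N = 3450; stratum weights W_h = N_h/N.
p̂_st = Σ W_h p̂_h = (975·0.489 + 550·0.455 + 375·0.455 + 825·0.500 + 725·0.767)/3450 = 0.54093

p̂_st ≈ 0.5409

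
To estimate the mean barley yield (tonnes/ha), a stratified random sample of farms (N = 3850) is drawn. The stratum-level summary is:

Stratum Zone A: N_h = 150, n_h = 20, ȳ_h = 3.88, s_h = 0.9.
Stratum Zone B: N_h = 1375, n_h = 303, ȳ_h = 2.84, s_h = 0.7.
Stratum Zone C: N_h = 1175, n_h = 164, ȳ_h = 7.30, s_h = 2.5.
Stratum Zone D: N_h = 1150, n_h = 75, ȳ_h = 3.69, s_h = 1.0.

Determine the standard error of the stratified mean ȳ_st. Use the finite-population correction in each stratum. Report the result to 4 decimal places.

V̂(ȳ_st) = Σ W_h² (1 − n_h/N_h) s_h²/n_h, with W_h = N_h/N and N = 3850:
  stratum Zone A: (150/3850)²·(1 − 20/150)·0.9²/20 = 5.32805e-05
  stratum Zone B: (1375/3850)²·(1 − 303/1375)·0.7²/303 = 0.000160816
  stratum Zone C: (1175/3850)²·(1 − 164/1175)·2.5²/164 = 0.00305424
  stratum Zone D: (1150/3850)²·(1 − 75/1150)·1.0²/75 = 0.00111205
V̂(ȳ_st) = 0.00438039
SE(ȳ_st) = √0.00438039 = 0.0661845

SE(ȳ_st) ≈ 0.0662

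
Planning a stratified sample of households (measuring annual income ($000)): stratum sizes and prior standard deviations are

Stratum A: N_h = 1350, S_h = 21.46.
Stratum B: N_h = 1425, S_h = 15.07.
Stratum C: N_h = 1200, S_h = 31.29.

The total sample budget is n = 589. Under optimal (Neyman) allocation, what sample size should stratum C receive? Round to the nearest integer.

Neyman allocation: n_h = n · N_h S_h / Σ N_i S_i, with n = 589.
  stratum A: N_h·S_h = 1350·21.46 = 28971.00
  stratum B: N_h·S_h = 1425·15.07 = 21474.75
  stratum C: N_h·S_h = 1200·31.29 = 37548.00
Σ N_h S_h = 87993.75
n for stratum C = 589·37548.00/87993.75 = 251.333 → 251

251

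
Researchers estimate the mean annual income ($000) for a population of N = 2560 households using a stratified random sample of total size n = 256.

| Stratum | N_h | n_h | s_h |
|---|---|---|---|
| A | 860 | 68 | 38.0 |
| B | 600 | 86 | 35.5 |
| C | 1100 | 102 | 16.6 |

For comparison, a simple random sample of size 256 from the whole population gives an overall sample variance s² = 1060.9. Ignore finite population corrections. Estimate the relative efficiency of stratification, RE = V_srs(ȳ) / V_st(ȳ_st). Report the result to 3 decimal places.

V̂(ȳ_st) = Σ W_h² s_h²/n_h, with W_h = N_h/N and N = 2560:
  stratum A: (860/2560)²·38.0²/68 = 2.39649
  stratum B: (600/2560)²·35.5²/86 = 0.804972
  stratum C: (1100/2560)²·16.6²/102 = 0.498794
V_st = 3.70025
V_srs = s²/n = 1060.9/256 = 4.14414
Relative efficiency = V_srs / V_st = 4.14414/3.70025 = 1.1200

RE ≈ 1.120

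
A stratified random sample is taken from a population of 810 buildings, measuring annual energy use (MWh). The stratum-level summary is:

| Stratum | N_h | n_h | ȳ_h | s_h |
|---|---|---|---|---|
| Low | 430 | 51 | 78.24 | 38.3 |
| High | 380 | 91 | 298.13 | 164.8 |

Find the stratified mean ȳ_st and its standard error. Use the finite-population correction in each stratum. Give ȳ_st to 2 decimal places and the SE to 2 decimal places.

ȳ_st = Σ W_h ȳ_h = (430·78.24 + 380·298.13)/810 = 181.39827
V̂(ȳ_st) = Σ W_h² (1 − n_h/N_h) s_h²/n_h, with W_h = N_h/N and N = 810:
  stratum Low: (430/810)²·(1 − 51/430)·38.3²/51 = 7.14439
  stratum High: (380/810)²·(1 − 91/380)·164.8²/91 = 49.9556
V̂(ȳ_st) = 57.1
SE(ȳ_st) = √57.1 = 7.55646

ȳ_st ≈ 181.40, SE ≈ 7.56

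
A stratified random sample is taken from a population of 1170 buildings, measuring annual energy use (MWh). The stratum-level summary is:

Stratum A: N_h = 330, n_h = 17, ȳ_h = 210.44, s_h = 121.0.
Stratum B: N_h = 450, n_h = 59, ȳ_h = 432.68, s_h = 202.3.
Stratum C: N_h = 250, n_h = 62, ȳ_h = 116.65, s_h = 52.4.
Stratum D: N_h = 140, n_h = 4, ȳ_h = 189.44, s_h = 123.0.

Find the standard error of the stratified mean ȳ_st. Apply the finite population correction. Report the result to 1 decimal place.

SE(ȳ_st) ≈ 14.4

V̂(ȳ_st) = Σ W_h² (1 − n_h/N_h) s_h²/n_h, with W_h = N_h/N and N = 1170:
  stratum A: (330/1170)²·(1 − 17/330)·121.0²/17 = 64.9843
  stratum B: (450/1170)²·(1 − 59/450)·202.3²/59 = 89.1574
  stratum C: (250/1170)²·(1 − 62/250)·52.4²/62 = 1.52054
  stratum D: (140/1170)²·(1 − 4/140)·123.0²/4 = 52.6072
V̂(ȳ_st) = 208.269
SE(ȳ_st) = √208.269 = 14.4315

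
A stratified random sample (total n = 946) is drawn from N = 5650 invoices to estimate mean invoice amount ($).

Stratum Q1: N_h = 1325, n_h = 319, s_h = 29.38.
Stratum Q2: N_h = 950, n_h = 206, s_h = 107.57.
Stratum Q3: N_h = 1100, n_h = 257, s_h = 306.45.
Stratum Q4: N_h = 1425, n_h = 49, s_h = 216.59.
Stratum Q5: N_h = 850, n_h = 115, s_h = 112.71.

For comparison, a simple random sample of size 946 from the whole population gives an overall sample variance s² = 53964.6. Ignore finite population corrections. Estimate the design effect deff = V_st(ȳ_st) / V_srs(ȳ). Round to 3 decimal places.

deff ≈ 1.385

V̂(ȳ_st) = Σ W_h² s_h²/n_h, with W_h = N_h/N and N = 5650:
  stratum Q1: (1325/5650)²·29.38²/319 = 0.148815
  stratum Q2: (950/5650)²·107.57²/206 = 1.58805
  stratum Q3: (1100/5650)²·306.45²/257 = 13.8508
  stratum Q4: (1425/5650)²·216.59²/49 = 60.8995
  stratum Q5: (850/5650)²·112.71²/115 = 2.50016
V_st = 78.9873
V_srs = s²/n = 53964.6/946 = 57.045
deff = V_st / V_srs = 78.9873/57.045 = 1.3846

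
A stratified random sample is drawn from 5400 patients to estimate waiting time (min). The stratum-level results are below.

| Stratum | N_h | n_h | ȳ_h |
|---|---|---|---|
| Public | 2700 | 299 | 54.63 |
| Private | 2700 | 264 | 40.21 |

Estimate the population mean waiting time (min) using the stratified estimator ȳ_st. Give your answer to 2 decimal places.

ȳ_st ≈ 47.42

N = Σ N_h = 5400. Stratum weights W_h = N_h/N.
ȳ_st = (2700·54.63 + 2700·40.21) / 5400 = 47.4200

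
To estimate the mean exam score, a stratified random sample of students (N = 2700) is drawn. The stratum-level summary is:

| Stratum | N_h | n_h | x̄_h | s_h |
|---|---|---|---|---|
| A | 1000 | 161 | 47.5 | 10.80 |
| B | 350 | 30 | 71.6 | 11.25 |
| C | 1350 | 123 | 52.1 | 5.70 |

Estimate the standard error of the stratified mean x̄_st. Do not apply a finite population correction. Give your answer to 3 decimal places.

V̂(x̄_st) = Σ W_h² s_h²/n_h, with W_h = N_h/N and N = 2700:
  stratum A: (1000/2700)²·10.80²/161 = 0.0993789
  stratum B: (350/2700)²·11.25²/30 = 0.0708912
  stratum C: (1350/2700)²·5.70²/123 = 0.0660366
V̂(x̄_st) = 0.236307
SE(x̄_st) = √0.236307 = 0.486114

SE(x̄_st) ≈ 0.486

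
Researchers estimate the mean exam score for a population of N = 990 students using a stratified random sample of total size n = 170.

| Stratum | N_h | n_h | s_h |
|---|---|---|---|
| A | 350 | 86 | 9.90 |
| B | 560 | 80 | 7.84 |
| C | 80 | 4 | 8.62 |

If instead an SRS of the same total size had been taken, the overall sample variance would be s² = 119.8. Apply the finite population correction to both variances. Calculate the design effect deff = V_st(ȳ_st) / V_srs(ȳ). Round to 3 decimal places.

V̂(ȳ_st) = Σ W_h² (1 − n_h/N_h) s_h²/n_h, with W_h = N_h/N and N = 990:
  stratum A: (350/990)²·(1 − 86/350)·9.90²/86 = 0.107442
  stratum B: (560/990)²·(1 − 80/560)·7.84²/80 = 0.210718
  stratum C: (80/990)²·(1 − 4/80)·8.62²/4 = 0.115236
V_st = 0.433395
V_srs = (1 − 170/990)·119.8/170 = 0.583696
deff = V_st / V_srs = 0.433395/0.583696 = 0.7425

deff ≈ 0.743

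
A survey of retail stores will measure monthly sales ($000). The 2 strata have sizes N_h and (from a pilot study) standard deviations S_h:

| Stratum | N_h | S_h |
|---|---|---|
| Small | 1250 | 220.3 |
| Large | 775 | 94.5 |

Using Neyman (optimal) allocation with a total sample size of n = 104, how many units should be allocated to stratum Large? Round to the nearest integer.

22

Neyman allocation: n_h = n · N_h S_h / Σ N_i S_i, with n = 104.
  stratum Small: N_h·S_h = 1250·220.3 = 275375.00
  stratum Large: N_h·S_h = 775·94.5 = 73237.50
Σ N_h S_h = 348612.50
n for stratum Large = 104·73237.50/348612.50 = 21.849 → 22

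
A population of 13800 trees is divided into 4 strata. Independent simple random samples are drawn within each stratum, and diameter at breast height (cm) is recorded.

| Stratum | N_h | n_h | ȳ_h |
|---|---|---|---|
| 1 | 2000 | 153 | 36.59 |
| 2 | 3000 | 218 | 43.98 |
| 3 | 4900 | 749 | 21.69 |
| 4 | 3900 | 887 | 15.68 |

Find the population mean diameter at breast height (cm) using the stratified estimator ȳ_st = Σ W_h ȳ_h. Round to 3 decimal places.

ȳ_st ≈ 26.997

N = Σ N_h = 13800. Stratum weights W_h = N_h/N.
ȳ_st = (2000·36.59 + 3000·43.98 + 4900·21.69 + 3900·15.68) / 13800 = 26.99659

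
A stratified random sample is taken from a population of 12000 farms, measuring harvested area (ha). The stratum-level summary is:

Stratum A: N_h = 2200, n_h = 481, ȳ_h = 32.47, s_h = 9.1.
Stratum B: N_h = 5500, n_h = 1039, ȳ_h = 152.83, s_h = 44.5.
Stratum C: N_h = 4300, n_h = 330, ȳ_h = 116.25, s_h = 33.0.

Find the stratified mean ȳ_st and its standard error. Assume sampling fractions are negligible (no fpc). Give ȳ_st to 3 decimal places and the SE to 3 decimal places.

ȳ_st = Σ W_h ȳ_h = (2200·32.47 + 5500·152.83 + 4300·116.25)/12000 = 117.65617
V̂(ȳ_st) = Σ W_h² s_h²/n_h, with W_h = N_h/N and N = 12000:
  stratum A: (2200/12000)²·9.1²/481 = 0.00578656
  stratum B: (5500/12000)²·44.5²/1039 = 0.400375
  stratum C: (4300/12000)²·33.0²/330 = 0.423729
V̂(ȳ_st) = 0.829891
SE(ȳ_st) = √0.829891 = 0.910984

ȳ_st ≈ 117.656, SE ≈ 0.911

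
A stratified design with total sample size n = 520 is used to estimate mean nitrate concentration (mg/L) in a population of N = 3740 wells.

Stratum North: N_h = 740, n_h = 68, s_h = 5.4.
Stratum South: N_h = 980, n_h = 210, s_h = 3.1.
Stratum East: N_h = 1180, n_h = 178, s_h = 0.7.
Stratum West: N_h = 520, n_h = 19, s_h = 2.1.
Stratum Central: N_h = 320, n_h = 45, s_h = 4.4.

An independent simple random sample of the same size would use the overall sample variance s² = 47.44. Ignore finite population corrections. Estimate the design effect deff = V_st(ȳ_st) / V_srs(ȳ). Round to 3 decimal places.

deff ≈ 0.305

V̂(ȳ_st) = Σ W_h² s_h²/n_h, with W_h = N_h/N and N = 3740:
  stratum North: (740/3740)²·5.4²/68 = 0.016788
  stratum South: (980/3740)²·3.1²/210 = 0.00314205
  stratum East: (1180/3740)²·0.7²/178 = 0.000274029
  stratum West: (520/3740)²·2.1²/19 = 0.00448692
  stratum Central: (320/3740)²·4.4²/45 = 0.00314956
V_st = 0.0278406
V_srs = s²/n = 47.44/520 = 0.0912308
deff = V_st / V_srs = 0.0278406/0.0912308 = 0.3052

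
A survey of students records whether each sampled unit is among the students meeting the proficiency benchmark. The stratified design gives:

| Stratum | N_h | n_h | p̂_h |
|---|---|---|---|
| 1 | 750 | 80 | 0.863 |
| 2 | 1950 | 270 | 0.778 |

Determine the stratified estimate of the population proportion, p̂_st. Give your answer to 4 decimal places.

N = 2700; stratum weights W_h = N_h/N.
p̂_st = Σ W_h p̂_h = (750·0.863 + 1950·0.778)/2700 = 0.80161

p̂_st ≈ 0.8016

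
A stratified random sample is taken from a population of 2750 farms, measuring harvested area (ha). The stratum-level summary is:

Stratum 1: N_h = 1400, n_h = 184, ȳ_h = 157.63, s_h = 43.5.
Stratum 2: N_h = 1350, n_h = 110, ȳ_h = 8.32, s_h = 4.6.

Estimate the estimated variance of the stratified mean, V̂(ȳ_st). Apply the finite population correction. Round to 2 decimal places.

V̂(ȳ_st) = Σ W_h² (1 − n_h/N_h) s_h²/n_h, with W_h = N_h/N and N = 2750:
  stratum 1: (1400/2750)²·(1 − 184/1400)·43.5²/184 = 2.31503
  stratum 2: (1350/2750)²·(1 − 110/1350)·4.6²/110 = 0.0425807
V̂(ȳ_st) = 2.35761

V̂(ȳ_st) ≈ 2.36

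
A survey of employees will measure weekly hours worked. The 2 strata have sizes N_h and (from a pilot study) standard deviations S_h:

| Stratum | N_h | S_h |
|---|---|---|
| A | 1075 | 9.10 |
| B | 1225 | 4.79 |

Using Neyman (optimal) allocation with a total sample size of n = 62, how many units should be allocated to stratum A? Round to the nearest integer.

39

Neyman allocation: n_h = n · N_h S_h / Σ N_i S_i, with n = 62.
  stratum A: N_h·S_h = 1075·9.10 = 9782.50
  stratum B: N_h·S_h = 1225·4.79 = 5867.75
Σ N_h S_h = 15650.25
n for stratum A = 62·9782.50/15650.25 = 38.754 → 39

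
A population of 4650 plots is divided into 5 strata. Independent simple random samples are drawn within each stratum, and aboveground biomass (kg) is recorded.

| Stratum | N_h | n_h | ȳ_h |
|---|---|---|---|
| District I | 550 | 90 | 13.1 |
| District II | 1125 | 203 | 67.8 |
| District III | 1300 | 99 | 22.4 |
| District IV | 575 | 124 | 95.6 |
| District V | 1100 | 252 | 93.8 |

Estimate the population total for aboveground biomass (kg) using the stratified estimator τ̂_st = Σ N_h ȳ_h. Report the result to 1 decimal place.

τ̂_st = Σ N_h ȳ_h = 550·13.1 + 1125·67.8 + 1300·22.4 + 575·95.6 + 1100·93.8 = 270750.0

τ̂_st ≈ 270750.0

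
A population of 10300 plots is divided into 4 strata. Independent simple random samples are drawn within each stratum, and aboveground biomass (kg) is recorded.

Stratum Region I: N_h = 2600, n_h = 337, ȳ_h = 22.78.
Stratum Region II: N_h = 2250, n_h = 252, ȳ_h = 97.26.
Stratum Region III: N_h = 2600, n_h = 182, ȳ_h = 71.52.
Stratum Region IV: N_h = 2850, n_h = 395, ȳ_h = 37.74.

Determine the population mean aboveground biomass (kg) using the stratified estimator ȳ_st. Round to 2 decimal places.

N = Σ N_h = 10300. Stratum weights W_h = N_h/N.
ȳ_st = (2600·22.78 + 2250·97.26 + 2600·71.52 + 2850·37.74) / 10300 = 55.4926

ȳ_st ≈ 55.49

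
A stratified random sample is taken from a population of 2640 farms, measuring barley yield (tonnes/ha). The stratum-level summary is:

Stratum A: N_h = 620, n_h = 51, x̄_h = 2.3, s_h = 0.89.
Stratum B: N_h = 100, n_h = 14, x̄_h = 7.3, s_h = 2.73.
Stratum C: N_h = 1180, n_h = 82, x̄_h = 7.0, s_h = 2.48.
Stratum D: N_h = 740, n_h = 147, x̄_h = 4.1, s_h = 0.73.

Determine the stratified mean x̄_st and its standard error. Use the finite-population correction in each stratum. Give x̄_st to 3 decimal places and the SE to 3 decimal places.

x̄_st = Σ W_h x̄_h = (620·2.3 + 100·7.3 + 1180·7.0 + 740·4.1)/2640 = 5.09470
V̂(x̄_st) = Σ W_h² (1 − n_h/N_h) s_h²/n_h, with W_h = N_h/N and N = 2640:
  stratum A: (620/2640)²·(1 − 51/620)·0.89²/51 = 0.000786151
  stratum B: (100/2640)²·(1 − 14/100)·2.73²/14 = 0.000656883
  stratum C: (1180/2640)²·(1 − 82/1180)·2.48²/82 = 0.0139433
  stratum D: (740/2640)²·(1 − 147/740)·0.73²/147 = 0.000228248
V̂(x̄_st) = 0.0156146
SE(x̄_st) = √0.0156146 = 0.124958

x̄_st ≈ 5.095, SE ≈ 0.125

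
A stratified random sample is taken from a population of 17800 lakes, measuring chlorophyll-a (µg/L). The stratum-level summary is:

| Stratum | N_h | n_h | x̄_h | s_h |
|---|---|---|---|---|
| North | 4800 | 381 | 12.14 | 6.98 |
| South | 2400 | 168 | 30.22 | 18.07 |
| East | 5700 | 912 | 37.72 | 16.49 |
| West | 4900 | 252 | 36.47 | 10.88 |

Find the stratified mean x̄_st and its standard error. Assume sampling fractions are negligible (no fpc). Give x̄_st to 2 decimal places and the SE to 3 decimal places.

x̄_st = Σ W_h x̄_h = (4800·12.14 + 2400·30.22 + 5700·37.72 + 4900·36.47)/17800 = 29.46669
V̂(x̄_st) = Σ W_h² s_h²/n_h, with W_h = N_h/N and N = 17800:
  stratum North: (4800/17800)²·6.98²/381 = 0.00929883
  stratum South: (2400/17800)²·18.07²/168 = 0.0353337
  stratum East: (5700/17800)²·16.49²/912 = 0.0305743
  stratum West: (4900/17800)²·10.88²/252 = 0.0355967
V̂(x̄_st) = 0.110804
SE(x̄_st) = √0.110804 = 0.332872

x̄_st ≈ 29.47, SE ≈ 0.333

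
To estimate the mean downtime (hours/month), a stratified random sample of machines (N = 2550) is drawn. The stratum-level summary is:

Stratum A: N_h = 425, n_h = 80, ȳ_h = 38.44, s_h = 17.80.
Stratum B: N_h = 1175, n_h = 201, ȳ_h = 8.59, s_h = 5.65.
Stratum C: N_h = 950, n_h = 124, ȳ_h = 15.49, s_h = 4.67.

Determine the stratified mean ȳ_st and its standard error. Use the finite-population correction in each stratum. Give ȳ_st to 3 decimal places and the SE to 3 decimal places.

ȳ_st = Σ W_h ȳ_h = (425·38.44 + 1175·8.59 + 950·15.49)/2550 = 16.13559
V̂(ȳ_st) = Σ W_h² (1 − n_h/N_h) s_h²/n_h, with W_h = N_h/N and N = 2550:
  stratum A: (425/2550)²·(1 − 80/425)·17.80²/80 = 0.0893054
  stratum B: (1175/2550)²·(1 − 201/1175)·5.65²/201 = 0.0279523
  stratum C: (950/2550)²·(1 − 124/950)·4.67²/124 = 0.0212244
V̂(ȳ_st) = 0.138482
SE(ȳ_st) = √0.138482 = 0.372132

ȳ_st ≈ 16.136, SE ≈ 0.372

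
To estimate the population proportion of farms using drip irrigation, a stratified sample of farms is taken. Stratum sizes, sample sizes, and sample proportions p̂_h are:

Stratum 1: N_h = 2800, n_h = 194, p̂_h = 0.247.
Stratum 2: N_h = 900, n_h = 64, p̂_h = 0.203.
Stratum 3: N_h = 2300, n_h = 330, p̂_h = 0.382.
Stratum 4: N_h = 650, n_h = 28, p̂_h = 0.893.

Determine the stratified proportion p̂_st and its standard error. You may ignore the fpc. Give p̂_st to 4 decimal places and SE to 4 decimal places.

N = 6650; stratum weights W_h = N_h/N.
p̂_st = Σ W_h p̂_h = (2800·0.247 + 900·0.203 + 2300·0.382 + 650·0.893)/6650 = 0.35088
V̂(p̂_st) = Σ W_h² p̂_h(1−p̂_h)/(n_h−1):
  stratum 1: (2800/6650)²·0.247·0.753/193 = 0.000170847
  stratum 2: (900/6650)²·0.203·0.797/63 = 4.70387e-05
  stratum 3: (2300/6650)²·0.382·0.618/329 = 8.58358e-05
  stratum 4: (650/6650)²·0.893·0.107/27 = 3.38108e-05
V̂(p̂_st) = 0.000337532; SE = √V̂ = 0.0183721

p̂_st ≈ 0.3509, SE ≈ 0.0184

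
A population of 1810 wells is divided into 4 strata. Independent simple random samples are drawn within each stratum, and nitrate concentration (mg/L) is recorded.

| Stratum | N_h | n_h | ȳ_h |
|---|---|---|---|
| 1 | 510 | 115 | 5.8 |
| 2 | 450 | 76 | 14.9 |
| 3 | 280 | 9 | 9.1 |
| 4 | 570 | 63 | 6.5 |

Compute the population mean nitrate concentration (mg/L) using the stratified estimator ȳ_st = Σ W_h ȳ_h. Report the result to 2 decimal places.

N = Σ N_h = 1810. Stratum weights W_h = N_h/N.
ȳ_st = (510·5.8 + 450·14.9 + 280·9.1 + 570·6.5) / 1810 = 8.7934

ȳ_st ≈ 8.79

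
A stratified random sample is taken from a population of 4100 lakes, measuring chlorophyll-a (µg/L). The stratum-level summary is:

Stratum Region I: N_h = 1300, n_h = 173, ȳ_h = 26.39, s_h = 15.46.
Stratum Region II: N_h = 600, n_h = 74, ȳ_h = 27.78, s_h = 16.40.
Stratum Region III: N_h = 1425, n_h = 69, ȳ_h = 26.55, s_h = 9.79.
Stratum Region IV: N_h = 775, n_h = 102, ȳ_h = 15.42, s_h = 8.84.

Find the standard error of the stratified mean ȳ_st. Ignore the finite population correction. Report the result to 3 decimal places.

SE(ȳ_st) ≈ 0.642

V̂(ȳ_st) = Σ W_h² s_h²/n_h, with W_h = N_h/N and N = 4100:
  stratum Region I: (1300/4100)²·15.46²/173 = 0.138897
  stratum Region II: (600/4100)²·16.40²/74 = 0.0778378
  stratum Region III: (1425/4100)²·9.79²/69 = 0.167795
  stratum Region IV: (775/4100)²·8.84²/102 = 0.0273741
V̂(ȳ_st) = 0.411903
SE(ȳ_st) = √0.411903 = 0.641797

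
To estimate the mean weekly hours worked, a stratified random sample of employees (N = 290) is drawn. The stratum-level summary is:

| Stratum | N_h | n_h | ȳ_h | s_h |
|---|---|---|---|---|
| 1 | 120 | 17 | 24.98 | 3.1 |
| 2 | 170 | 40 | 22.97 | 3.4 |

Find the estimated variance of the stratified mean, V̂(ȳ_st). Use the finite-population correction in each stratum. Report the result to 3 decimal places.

V̂(ȳ_st) = Σ W_h² (1 − n_h/N_h) s_h²/n_h, with W_h = N_h/N and N = 290:
  stratum 1: (120/290)²·(1 − 17/120)·3.1²/17 = 0.0830801
  stratum 2: (170/290)²·(1 − 40/170)·3.4²/40 = 0.0759441
V̂(ȳ_st) = 0.159024

V̂(ȳ_st) ≈ 0.159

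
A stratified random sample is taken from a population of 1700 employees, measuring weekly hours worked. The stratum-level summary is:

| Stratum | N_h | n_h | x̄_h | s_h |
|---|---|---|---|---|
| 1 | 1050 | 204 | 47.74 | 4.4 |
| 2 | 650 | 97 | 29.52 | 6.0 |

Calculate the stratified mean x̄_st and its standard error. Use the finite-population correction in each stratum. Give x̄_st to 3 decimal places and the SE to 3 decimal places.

x̄_st = Σ W_h x̄_h = (1050·47.74 + 650·29.52)/1700 = 40.77353
V̂(x̄_st) = Σ W_h² (1 − n_h/N_h) s_h²/n_h, with W_h = N_h/N and N = 1700:
  stratum 1: (1050/1700)²·(1 − 204/1050)·4.4²/204 = 0.02917
  stratum 2: (650/1700)²·(1 − 97/650)·6.0²/97 = 0.0461606
V̂(x̄_st) = 0.0753306
SE(x̄_st) = √0.0753306 = 0.274464

x̄_st ≈ 40.774, SE ≈ 0.274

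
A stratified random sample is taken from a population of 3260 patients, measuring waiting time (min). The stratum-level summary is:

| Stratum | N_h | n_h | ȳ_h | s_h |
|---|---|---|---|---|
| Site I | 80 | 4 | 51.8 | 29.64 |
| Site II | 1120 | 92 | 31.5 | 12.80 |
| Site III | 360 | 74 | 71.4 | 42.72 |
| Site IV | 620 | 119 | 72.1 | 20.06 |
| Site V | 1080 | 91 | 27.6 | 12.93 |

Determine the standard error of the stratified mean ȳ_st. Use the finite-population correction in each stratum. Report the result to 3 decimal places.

SE(ȳ_st) ≈ 0.917

V̂(ȳ_st) = Σ W_h² (1 − n_h/N_h) s_h²/n_h, with W_h = N_h/N and N = 3260:
  stratum Site I: (80/3260)²·(1 − 4/80)·29.64²/4 = 0.125651
  stratum Site II: (1120/3260)²·(1 − 92/1120)·12.80²/92 = 0.192934
  stratum Site III: (360/3260)²·(1 − 74/360)·42.72²/74 = 0.238926
  stratum Site IV: (620/3260)²·(1 − 119/620)·20.06²/119 = 0.0988346
  stratum Site V: (1080/3260)²·(1 − 91/1080)·12.93²/91 = 0.184646
V̂(ȳ_st) = 0.840992
SE(ȳ_st) = √0.840992 = 0.917056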